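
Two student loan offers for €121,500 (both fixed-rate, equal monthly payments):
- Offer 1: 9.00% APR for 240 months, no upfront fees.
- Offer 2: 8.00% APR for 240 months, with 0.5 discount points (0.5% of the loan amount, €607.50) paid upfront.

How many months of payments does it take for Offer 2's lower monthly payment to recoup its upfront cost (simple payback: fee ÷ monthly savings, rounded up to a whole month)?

8 months

Offer 1: at 9.00% the monthly rate is 0.0075000, so the payment is 121,500 × 0.0075000 / (1 − 1.0075000^−240) = €1,093.17.
Offer 2: monthly rate = 8%/12 = 0.0066667; payment = 121,500 × 0.0066667 / (1 − (1+0.0066667)^−240) = €1,016.27.
Monthly savings = €1,093.17 − €1,016.27 = €76.90.
Break-even = €607.50 / €76.90 = 7.90 → 8 months.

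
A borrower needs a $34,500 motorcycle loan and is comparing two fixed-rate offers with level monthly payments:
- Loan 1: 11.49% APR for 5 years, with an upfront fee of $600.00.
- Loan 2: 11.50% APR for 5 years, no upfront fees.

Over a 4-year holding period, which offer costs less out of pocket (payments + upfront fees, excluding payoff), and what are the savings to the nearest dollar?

Loan 2 by $592

Loan 1: monthly rate = 11.49%/12 = 0.0095750; payment = 34,500 × 0.0095750 / (1 − (1+0.0095750)^−60) = $758.57.
Loan 2: at 11.50% the monthly rate is 0.0095833, so the payment is 34,500 × 0.0095833 / (1 − 1.0095833^−60) = $758.74.
Over 48 months: Loan 1 costs 48 × $758.57 + $600.00 = $37,011.36; Loan 2 costs 48 × $758.74 = $36,419.52.
Loan 2 is cheaper by $37,011.36 − $36,419.52 = $591.84.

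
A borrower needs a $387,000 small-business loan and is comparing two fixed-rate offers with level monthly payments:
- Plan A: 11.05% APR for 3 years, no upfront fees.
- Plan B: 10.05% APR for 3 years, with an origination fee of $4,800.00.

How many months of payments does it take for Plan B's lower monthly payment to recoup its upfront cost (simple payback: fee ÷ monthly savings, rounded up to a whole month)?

Plan A: at 11.05% the monthly rate is 0.0092083, so the payment is 387,000 × 0.0092083 / (1 − 1.0092083^−36) = $12,679.05.
Plan B: at 10.05% the monthly rate is 0.0083750, so the payment is 387,000 × 0.0083750 / (1 − 1.0083750^−36) = $12,496.49.
Monthly savings = $12,679.05 − $12,496.49 = $182.56.
Break-even = $4,800.00 / $182.56 = 26.29 → 27 months.

27 months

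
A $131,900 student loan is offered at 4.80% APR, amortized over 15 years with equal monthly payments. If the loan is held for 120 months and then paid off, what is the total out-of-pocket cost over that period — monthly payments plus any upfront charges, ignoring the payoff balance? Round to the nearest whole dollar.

$123,524

Monthly rate = 4.8%/12 = 0.0040000; payment = 131,900 × 0.0040000 / (1 − (1+0.0040000)^−180) = $1,029.37.
Total outlay = 120 × $1,029.37 = $123,524.40.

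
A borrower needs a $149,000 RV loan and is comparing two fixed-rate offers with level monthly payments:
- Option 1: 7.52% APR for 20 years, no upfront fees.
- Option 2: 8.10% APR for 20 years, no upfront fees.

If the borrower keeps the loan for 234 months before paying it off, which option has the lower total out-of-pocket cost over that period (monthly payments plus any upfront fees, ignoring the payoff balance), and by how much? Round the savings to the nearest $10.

Option 1: at 7.52% the monthly rate is 0.0062667, so the payment is 149,000 × 0.0062667 / (1 − 1.0062667^−240) = $1,202.16.
Option 2: monthly rate = 8.1%/12 = 0.0067500; payment = 149,000 × 0.0067500 / (1 − (1+0.0067500)^−240) = $1,255.58.
Over 234 months: Option 1 costs 234 × $1,202.16 = $281,305.44; Option 2 costs 234 × $1,255.58 = $293,805.72.
Option 1 is cheaper by $293,805.72 − $281,305.44 = $12,500.28.

Option 1 by $12,500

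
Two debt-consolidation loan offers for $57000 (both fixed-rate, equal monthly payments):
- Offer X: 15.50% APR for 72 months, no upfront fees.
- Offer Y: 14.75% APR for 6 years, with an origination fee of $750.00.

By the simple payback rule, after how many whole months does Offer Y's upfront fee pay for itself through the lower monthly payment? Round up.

33 months

Offer X: monthly rate = 15.5%/12 = 0.0129167; payment = 57,000 × 0.0129167 / (1 − (1+0.0129167)^−72) = $1,220.80.
Offer Y: monthly rate = 14.75%/12 = 0.0122917; payment = 57,000 × 0.0122917 / (1 − (1+0.0122917)^−72) = $1,197.54.
Monthly savings = $1,220.80 − $1,197.54 = $23.26.
Break-even = $750.00 / $23.26 = 32.24 → 33 months.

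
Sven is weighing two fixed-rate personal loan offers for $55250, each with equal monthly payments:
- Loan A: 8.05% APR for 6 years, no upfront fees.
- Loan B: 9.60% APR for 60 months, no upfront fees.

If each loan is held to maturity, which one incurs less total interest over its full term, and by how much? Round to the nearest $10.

Loan A: monthly rate = 8.05%/12 = 0.0067083; payment = 55,250 × 0.0067083 / (1 − (1+0.0067083)^−72) = $970.06.
Total interest on Loan A = 72 × $970.06 − $55,250 = $14,594.32.
Loan B: monthly rate = 9.6%/12 = 0.0080000; payment = 55,250 × 0.0080000 / (1 − (1+0.0080000)^−60) = $1,163.05.
Total interest on Loan B = 60 × $1,163.05 − $55,250 = $14,533.00.
Loan B is lower by $61.32.

Loan B by $60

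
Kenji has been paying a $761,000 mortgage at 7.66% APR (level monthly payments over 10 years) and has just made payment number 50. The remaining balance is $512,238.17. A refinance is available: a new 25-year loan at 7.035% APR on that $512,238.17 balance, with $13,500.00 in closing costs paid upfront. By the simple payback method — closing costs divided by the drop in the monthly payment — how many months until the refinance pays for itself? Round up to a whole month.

Current payment = 761,000 × 7.66%/12 / (1 − (1+0.0063833)^−120) = $9,096.88.
Refinanced payment = 512,238.17 × 0.0058625 / (1 − (1+0.0058625)^−300) = $3,631.84.
Monthly savings = $9,096.88 − $3,631.84 = $5,465.04.
Break-even = $13,500.00 / $5,465.04 = 2.47 → 3 months.

3 months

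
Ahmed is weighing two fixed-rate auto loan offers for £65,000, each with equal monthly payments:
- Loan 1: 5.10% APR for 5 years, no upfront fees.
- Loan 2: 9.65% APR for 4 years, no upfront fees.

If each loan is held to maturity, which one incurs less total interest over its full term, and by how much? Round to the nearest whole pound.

Loan 1 by £4,831

Loan 1: at 5.10% the monthly rate is 0.0042500, so the payment is 65,000 × 0.0042500 / (1 − 1.0042500^−60) = £1,229.61.
Total interest on Loan 1 = 60 × £1,229.61 − £65,000 = £8,776.60.
Loan 2: monthly rate = 9.65%/12 = 0.0080417; payment = 65,000 × 0.0080417 / (1 − (1+0.0080417)^−48) = £1,637.66.
Total interest on Loan 2 = 48 × £1,637.66 − £65,000 = £13,607.68.
Loan 1 is lower by £4,831.08.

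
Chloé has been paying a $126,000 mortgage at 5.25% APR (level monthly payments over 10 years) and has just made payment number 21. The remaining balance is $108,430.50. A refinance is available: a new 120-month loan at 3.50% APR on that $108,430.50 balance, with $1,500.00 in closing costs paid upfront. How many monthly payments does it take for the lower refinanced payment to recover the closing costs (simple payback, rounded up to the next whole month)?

Current payment = 126,000 × 5.25%/12 / (1 − (1+0.0043750)^−120) = $1,351.88.
Refinanced payment = 108,430.50 × 0.0029167 / (1 − (1+0.0029167)^−120) = $1,072.22.
Monthly savings = $1,351.88 − $1,072.22 = $279.66.
Break-even = $1,500.00 / $279.66 = 5.36 → 6 months.

6 months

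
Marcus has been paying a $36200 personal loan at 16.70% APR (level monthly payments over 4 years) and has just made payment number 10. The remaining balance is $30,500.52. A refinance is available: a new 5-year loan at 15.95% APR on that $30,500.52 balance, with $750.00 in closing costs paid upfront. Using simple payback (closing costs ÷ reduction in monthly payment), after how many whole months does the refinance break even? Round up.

3 months

Current payment = 36,200 × 16.7%/12 / (1 − (1+0.0139167)^−48) = $1,038.94.
Refinanced payment = 30,500.52 × 0.0132917 / (1 − (1+0.0132917)^−60) = $740.90.
Monthly savings = $1,038.94 − $740.90 = $298.04.
Break-even = $750.00 / $298.04 = 2.52 → 3 months.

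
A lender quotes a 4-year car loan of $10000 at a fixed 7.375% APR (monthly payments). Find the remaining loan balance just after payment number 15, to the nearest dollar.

$7,185

With monthly rate i = 7.375%/12 = 0.0061458, the balance after k of n payments is P · [(1+i)^n − (1+i)^k] / [(1+i)^n − 1].
(1+0.0061458)^48 = 1.34191431 and (1+0.0061458)^15 = 1.09626108, so the balance is 10,000 × (1.34191431 − 1.09626108) / (1.34191431 − 1) = $7,184.64.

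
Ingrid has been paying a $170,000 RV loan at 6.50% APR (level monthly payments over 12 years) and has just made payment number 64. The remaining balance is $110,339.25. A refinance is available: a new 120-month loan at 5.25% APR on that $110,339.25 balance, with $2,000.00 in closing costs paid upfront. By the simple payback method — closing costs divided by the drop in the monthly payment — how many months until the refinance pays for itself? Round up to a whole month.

Current payment = 170,000 × 6.5%/12 / (1 − (1+0.0054167)^−144) = $1,703.27.
Refinanced payment = 110,339.25 × 0.0043750 / (1 − (1+0.0043750)^−120) = $1,183.85.
Monthly savings = $1,703.27 − $1,183.85 = $519.42.
Break-even = $2,000.00 / $519.42 = 3.85 → 4 months.

4 months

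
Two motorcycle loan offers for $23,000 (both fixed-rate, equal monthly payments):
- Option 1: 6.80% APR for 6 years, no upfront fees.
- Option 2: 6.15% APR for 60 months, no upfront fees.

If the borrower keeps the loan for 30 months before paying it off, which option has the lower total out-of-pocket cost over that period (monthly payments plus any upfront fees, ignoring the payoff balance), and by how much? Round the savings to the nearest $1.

Option 1: at 6.80% the monthly rate is 0.0056667, so the payment is 23,000 × 0.0056667 / (1 − 1.0056667^−72) = $389.92.
Option 2: monthly rate = 6.15%/12 = 0.0051250; payment = 23,000 × 0.0051250 / (1 − (1+0.0051250)^−60) = $446.26.
Over 30 months: Option 1 costs 30 × $389.92 = $11,697.60; Option 2 costs 30 × $446.26 = $13,387.80.
Option 1 is cheaper by $13,387.80 − $11,697.60 = $1,690.20.

Option 1 by $1,690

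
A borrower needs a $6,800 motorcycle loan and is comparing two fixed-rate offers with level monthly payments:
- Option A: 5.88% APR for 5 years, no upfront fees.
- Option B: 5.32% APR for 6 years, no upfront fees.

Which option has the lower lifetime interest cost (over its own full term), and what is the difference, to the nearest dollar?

Option A: monthly rate = 5.88%/12 = 0.0049000; payment = 6,800 × 0.0049000 / (1 − (1+0.0049000)^−60) = $131.08.
Total interest on Option A = 60 × $131.08 − $6,800 = $1,064.80.
Option B: at 5.32% the monthly rate is 0.0044333, so the payment is 6,800 × 0.0044333 / (1 − 1.0044333^−72) = $110.53.
Total interest on Option B = 72 × $110.53 − $6,800 = $1,158.16.
Option A is lower by $93.36.

Option A by $93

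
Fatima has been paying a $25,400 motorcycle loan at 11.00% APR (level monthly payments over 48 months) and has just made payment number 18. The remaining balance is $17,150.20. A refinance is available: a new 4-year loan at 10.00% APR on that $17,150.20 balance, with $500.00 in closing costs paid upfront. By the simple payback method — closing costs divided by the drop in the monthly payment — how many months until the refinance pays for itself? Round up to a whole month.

Current payment = 25,400 × 11%/12 / (1 − (1+0.0091667)^−48) = $656.48.
Refinanced payment = 17,150.20 × 0.0083333 / (1 − (1+0.0083333)^−48) = $434.97.
Monthly savings = $656.48 − $434.97 = $221.51.
Break-even = $500.00 / $221.51 = 2.26 → 3 months.

3 months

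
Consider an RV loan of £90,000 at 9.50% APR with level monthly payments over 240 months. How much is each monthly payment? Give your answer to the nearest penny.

£838.92

Monthly rate = 9.5%/12 = 0.0079167; payment = 90,000 × 0.0079167 / (1 − (1+0.0079167)^−240) = £838.92.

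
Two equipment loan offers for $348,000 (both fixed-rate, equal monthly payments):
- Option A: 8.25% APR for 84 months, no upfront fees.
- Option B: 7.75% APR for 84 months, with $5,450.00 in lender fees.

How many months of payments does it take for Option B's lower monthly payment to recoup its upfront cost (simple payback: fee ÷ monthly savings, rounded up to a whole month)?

Option A: monthly rate = 8.25%/12 = 0.0068750; payment = 348,000 × 0.0068750 / (1 − (1+0.0068750)^−84) = $5,467.45.
Option B: at 7.75% the monthly rate is 0.0064583, so the payment is 348,000 × 0.0064583 / (1 − 1.0064583^−84) = $5,380.76.
Monthly savings = $5,467.45 − $5,380.76 = $86.69.
Break-even = $5,450.00 / $86.69 = 62.87 → 63 months.

63 months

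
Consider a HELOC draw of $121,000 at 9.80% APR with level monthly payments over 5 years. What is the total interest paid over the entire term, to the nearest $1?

At 9.80% the monthly rate is 0.0081667, so the payment is 121,000 × 0.0081667 / (1 − 1.0081667^−60) = $2,559.00.
Total paid = 60 × $2,559.00 = $153,540.00; interest = $153,540.00 − $121,000 = $32,540.00.

$32,540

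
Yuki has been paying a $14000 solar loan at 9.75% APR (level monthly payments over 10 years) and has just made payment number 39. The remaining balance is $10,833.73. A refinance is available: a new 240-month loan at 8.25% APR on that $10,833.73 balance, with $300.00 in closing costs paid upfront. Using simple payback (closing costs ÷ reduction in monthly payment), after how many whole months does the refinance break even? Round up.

Current payment = 14,000 × 9.75%/12 / (1 − (1+0.0081250)^−120) = $183.08.
Refinanced payment = 10,833.73 × 0.0068750 / (1 − (1+0.0068750)^−240) = $92.31.
Monthly savings = $183.08 − $92.31 = $90.77.
Break-even = $300.00 / $90.77 = 3.31 → 4 months.

4 months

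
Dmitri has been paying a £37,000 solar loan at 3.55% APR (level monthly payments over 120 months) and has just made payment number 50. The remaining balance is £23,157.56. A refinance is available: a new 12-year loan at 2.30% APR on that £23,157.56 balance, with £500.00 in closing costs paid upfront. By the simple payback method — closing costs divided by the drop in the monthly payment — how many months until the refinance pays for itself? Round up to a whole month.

3 months

Current payment = 37,000 × 3.55%/12 / (1 − (1+0.0029583)^−120) = £366.74.
Refinanced payment = 23,157.56 × 0.0019167 / (1 − (1+0.0019167)^−144) = £184.18.
Monthly savings = £366.74 − £184.18 = £182.56.
Break-even = £500.00 / £182.56 = 2.74 → 3 months.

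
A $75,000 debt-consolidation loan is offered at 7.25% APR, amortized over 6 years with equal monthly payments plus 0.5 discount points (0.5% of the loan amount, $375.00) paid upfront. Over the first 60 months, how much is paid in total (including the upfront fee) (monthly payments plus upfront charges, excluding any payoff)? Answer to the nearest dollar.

$77,637

Monthly rate = 7.25%/12 = 0.0060417; payment = 75,000 × 0.0060417 / (1 − (1+0.0060417)^−72) = $1,287.70.
Total outlay = 60 × $1,287.70 + $375.00 = $77,637.00.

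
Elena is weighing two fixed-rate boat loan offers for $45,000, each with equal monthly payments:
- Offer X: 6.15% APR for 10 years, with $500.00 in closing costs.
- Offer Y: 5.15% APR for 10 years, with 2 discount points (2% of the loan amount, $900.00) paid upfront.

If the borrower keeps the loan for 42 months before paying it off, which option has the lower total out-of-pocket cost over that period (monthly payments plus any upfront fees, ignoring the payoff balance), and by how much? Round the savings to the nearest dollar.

Offer X: monthly rate = 6.15%/12 = 0.0051250; payment = 45,000 × 0.0051250 / (1 − (1+0.0051250)^−120) = $502.99.
Offer Y: monthly rate = 5.15%/12 = 0.0042917; payment = 45,000 × 0.0042917 / (1 − (1+0.0042917)^−120) = $480.60.
Over 42 months: Offer X costs 42 × $502.99 + $500.00 = $21,625.58; Offer Y costs 42 × $480.60 + $900.00 = $21,085.20.
Offer Y is cheaper by $21,625.58 − $21,085.20 = $540.38.

Offer Y by $540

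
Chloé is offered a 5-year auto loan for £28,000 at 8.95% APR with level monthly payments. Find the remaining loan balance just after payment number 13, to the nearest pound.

£22,945

With monthly rate i = 8.95%/12 = 0.0074583, the balance after k of n payments is P · [(1+i)^n − (1+i)^k] / [(1+i)^n − 1].
(1+0.0074583)^60 = 1.56180070 and (1+0.0074583)^13 = 1.10141812, so the balance is 28,000 × (1.56180070 − 1.10141812) / (1.56180070 − 1) = £22,945.35.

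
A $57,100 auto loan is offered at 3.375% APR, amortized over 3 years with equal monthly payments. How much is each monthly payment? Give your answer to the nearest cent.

$1,669.99

At 3.375% the monthly rate is 0.0028125, so the payment is 57,100 × 0.0028125 / (1 − 1.0028125^−36) = $1,669.99.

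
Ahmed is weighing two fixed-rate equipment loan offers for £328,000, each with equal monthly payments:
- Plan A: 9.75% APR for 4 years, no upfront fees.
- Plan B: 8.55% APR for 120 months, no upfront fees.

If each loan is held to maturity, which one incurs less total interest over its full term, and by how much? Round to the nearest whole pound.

Plan A by £91,640

Plan A: at 9.75% the monthly rate is 0.0081250, so the payment is 328,000 × 0.0081250 / (1 − 1.0081250^−48) = £8,279.60.
Total interest on Plan A = 48 × £8,279.60 − £328,000 = £69,420.80.
Plan B: monthly rate = 8.55%/12 = 0.0071250; payment = 328,000 × 0.0071250 / (1 − (1+0.0071250)^−120) = £4,075.51.
Total interest on Plan B = 120 × £4,075.51 − £328,000 = £161,061.20.
Plan A is lower by £91,640.40.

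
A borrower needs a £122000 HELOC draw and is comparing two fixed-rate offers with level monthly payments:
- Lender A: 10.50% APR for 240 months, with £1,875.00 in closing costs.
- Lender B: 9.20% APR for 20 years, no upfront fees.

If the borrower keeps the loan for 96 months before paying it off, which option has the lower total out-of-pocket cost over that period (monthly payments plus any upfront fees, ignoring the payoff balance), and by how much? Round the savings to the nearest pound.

Lender A: at 10.50% the monthly rate is 0.0087500, so the payment is 122,000 × 0.0087500 / (1 − 1.0087500^−240) = £1,218.02.
Lender B: monthly rate = 9.2%/12 = 0.0076667; payment = 122,000 × 0.0076667 / (1 − (1+0.0076667)^−240) = £1,113.41.
Over 96 months: Lender A costs 96 × £1,218.02 + £1,875.00 = £118,804.92; Lender B costs 96 × £1,113.41 = £106,887.36.
Lender B is cheaper by £118,804.92 − £106,887.36 = £11,917.56.

Lender B by £11,918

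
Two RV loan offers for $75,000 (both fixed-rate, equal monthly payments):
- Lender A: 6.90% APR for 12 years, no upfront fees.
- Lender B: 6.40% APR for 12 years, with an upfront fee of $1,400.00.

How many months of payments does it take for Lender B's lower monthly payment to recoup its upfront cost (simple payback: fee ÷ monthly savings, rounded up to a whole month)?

71 months

Lender A: at 6.90% the monthly rate is 0.0057500, so the payment is 75,000 × 0.0057500 / (1 − 1.0057500^−144) = $767.29.
Lender B: at 6.40% the monthly rate is 0.0053333, so the payment is 75,000 × 0.0053333 / (1 − 1.0053333^−144) = $747.51.
Monthly savings = $767.29 − $747.51 = $19.78.
Break-even = $1,400.00 / $19.78 = 70.78 → 71 months.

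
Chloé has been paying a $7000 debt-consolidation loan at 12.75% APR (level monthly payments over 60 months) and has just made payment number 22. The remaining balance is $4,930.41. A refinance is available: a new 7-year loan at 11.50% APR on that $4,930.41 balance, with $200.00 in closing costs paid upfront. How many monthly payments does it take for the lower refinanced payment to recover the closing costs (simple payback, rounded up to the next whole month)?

3 months

Current payment = 7,000 × 12.75%/12 / (1 − (1+0.0106250)^−60) = $158.38.
Refinanced payment = 4,930.41 × 0.0095833 / (1 − (1+0.0095833)^−84) = $85.72.
Monthly savings = $158.38 − $85.72 = $72.66.
Break-even = $200.00 / $72.66 = 2.75 → 3 months.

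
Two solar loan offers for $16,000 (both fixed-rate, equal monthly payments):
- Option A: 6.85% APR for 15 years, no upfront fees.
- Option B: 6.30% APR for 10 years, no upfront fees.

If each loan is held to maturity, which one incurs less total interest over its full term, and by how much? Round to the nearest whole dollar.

Option B by $4,039

Option A: at 6.85% the monthly rate is 0.0057083, so the payment is 16,000 × 0.0057083 / (1 − 1.0057083^−180) = $142.47.
Total interest on Option A = 180 × $142.47 − $16,000 = $9,644.60.
Option B: monthly rate = 6.3%/12 = 0.0052500; payment = 16,000 × 0.0052500 / (1 − (1+0.0052500)^−120) = $180.05.
Total interest on Option B = 120 × $180.05 − $16,000 = $5,606.00.
Option B is lower by $4,038.60.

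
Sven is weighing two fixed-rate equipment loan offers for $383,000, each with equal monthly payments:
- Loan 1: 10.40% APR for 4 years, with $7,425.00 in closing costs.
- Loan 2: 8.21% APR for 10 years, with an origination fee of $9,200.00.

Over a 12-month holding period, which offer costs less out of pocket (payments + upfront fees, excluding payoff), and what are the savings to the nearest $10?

Loan 1: monthly rate = 10.4%/12 = 0.0086667; payment = 383,000 × 0.0086667 / (1 − (1+0.0086667)^−48) = $9,787.61.
Loan 2: monthly rate = 8.21%/12 = 0.0068417; payment = 383,000 × 0.0068417 / (1 − (1+0.0068417)^−120) = $4,689.46.
Over 12 months: Loan 1 costs 12 × $9,787.61 + $7,425.00 = $124,876.32; Loan 2 costs 12 × $4,689.46 + $9,200.00 = $65,473.52.
Loan 2 is cheaper by $124,876.32 − $65,473.52 = $59,402.80.

Loan 2 by $59,400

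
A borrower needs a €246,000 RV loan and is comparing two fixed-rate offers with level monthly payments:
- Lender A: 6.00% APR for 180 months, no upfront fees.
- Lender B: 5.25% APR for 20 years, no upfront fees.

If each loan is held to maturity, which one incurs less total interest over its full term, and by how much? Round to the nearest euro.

Lender A by €24,178

Lender A: monthly rate = 6%/12 = 0.0050000; payment = 246,000 × 0.0050000 / (1 − (1+0.0050000)^−180) = €2,075.89.
Total interest on Lender A = 180 × €2,075.89 − €246,000 = €127,660.20.
Lender B: monthly rate = 5.25%/12 = 0.0043750; payment = 246,000 × 0.0043750 / (1 − (1+0.0043750)^−240) = €1,657.66.
Total interest on Lender B = 240 × €1,657.66 − €246,000 = €151,838.40.
Lender A is lower by €24,178.20.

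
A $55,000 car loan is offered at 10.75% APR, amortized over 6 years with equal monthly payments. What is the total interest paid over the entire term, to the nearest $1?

At 10.75% the monthly rate is 0.0089583, so the payment is 55,000 × 0.0089583 / (1 − 1.0089583^−72) = $1,039.85.
Total paid = 72 × $1,039.85 = $74,869.20; interest = $74,869.20 − $55,000 = $19,869.20.

$19,869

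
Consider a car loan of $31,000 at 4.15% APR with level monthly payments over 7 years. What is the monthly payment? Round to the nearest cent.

$425.88

At 4.15% the monthly rate is 0.0034583, so the payment is 31,000 × 0.0034583 / (1 − 1.0034583^−84) = $425.88.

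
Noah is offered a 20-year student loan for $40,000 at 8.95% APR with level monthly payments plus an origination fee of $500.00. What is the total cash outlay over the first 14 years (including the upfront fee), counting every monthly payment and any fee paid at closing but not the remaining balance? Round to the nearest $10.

$60,750

At 8.95% the monthly rate is 0.0074583, so the payment is 40,000 × 0.0074583 / (1 − 1.0074583^−240) = $358.61.
Total outlay = 168 × $358.61 + $500.00 = $60,746.48.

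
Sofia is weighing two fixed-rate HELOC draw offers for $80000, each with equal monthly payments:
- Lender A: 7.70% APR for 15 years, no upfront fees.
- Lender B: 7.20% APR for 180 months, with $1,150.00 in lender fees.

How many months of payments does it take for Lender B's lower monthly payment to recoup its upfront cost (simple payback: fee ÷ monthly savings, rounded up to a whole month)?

Lender A: at 7.70% the monthly rate is 0.0064167, so the payment is 80,000 × 0.0064167 / (1 − 1.0064167^−180) = $750.73.
Lender B: at 7.20% the monthly rate is 0.0060000, so the payment is 80,000 × 0.0060000 / (1 − 1.0060000^−180) = $728.04.
Monthly savings = $750.73 − $728.04 = $22.69.
Break-even = $1,150.00 / $22.69 = 50.68 → 51 months.

51 months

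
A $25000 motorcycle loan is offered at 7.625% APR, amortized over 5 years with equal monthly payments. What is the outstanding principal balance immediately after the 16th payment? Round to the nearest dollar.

With monthly rate i = 7.625%/12 = 0.0063542, the balance after k of n payments is P · [(1+i)^n − (1+i)^k] / [(1+i)^n − 1].
(1+0.0063542)^60 = 1.46234870 and (1+0.0063542)^16 = 1.10665840, so the balance is 25,000 × (1.46234870 − 1.10665840) / (1.46234870 − 1) = $19,232.79.

$19,233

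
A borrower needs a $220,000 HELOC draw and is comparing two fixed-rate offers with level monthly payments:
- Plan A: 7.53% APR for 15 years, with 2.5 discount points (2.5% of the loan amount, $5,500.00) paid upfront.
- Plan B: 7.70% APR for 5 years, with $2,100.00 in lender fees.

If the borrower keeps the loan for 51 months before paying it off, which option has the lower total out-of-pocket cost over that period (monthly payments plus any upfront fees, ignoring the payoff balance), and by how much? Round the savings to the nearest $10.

Plan A: monthly rate = 7.53%/12 = 0.0062750; payment = 220,000 × 0.0062750 / (1 − (1+0.0062750)^−180) = $2,043.18.
Plan B: monthly rate = 7.7%/12 = 0.0064167; payment = 220,000 × 0.0064167 / (1 − (1+0.0064167)^−60) = $4,429.29.
Over 51 months: Plan A costs 51 × $2,043.18 + $5,500.00 = $109,702.18; Plan B costs 51 × $4,429.29 + $2,100.00 = $227,993.79.
Plan A is cheaper by $227,993.79 − $109,702.18 = $118,291.61.

Plan A by $118,290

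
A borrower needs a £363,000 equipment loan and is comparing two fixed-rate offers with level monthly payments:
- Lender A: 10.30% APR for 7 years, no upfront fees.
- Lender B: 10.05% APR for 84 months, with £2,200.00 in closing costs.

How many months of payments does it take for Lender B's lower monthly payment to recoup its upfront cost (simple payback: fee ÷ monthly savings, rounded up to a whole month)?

Lender A: monthly rate = 10.3%/12 = 0.0085833; payment = 363,000 × 0.0085833 / (1 − (1+0.0085833)^−84) = £6,082.65.
Lender B: monthly rate = 10.05%/12 = 0.0083750; payment = 363,000 × 0.0083750 / (1 − (1+0.0083750)^−84) = £6,035.61.
Monthly savings = £6,082.65 − £6,035.61 = £47.04.
Break-even = £2,200.00 / £47.04 = 46.77 → 47 months.

47 months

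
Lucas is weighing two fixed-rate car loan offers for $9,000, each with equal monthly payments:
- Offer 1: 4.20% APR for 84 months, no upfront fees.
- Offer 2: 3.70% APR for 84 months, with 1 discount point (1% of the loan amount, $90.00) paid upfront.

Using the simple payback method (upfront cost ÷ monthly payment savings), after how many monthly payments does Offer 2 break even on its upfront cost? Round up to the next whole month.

44 months

Offer 1: at 4.20% the monthly rate is 0.0035000, so the payment is 9,000 × 0.0035000 / (1 − 1.0035000^−84) = $123.85.
Offer 2: at 3.70% the monthly rate is 0.0030833, so the payment is 9,000 × 0.0030833 / (1 − 1.0030833^−84) = $121.78.
Monthly savings = $123.85 − $121.78 = $2.07.
Break-even = $90.00 / $2.07 = 43.48 → 44 months.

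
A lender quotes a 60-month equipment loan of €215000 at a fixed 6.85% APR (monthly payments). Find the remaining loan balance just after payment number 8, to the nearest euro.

With monthly rate i = 6.85%/12 = 0.0057083, the balance after k of n payments is P · [(1+i)^n − (1+i)^k] / [(1+i)^n − 1].
(1+0.0057083)^60 = 1.40709339 and (1+0.0057083)^8 = 1.04658954, so the balance is 215,000 × (1.40709339 − 1.04658954) / (1.40709339 − 1) = €190,394.46.

€190,394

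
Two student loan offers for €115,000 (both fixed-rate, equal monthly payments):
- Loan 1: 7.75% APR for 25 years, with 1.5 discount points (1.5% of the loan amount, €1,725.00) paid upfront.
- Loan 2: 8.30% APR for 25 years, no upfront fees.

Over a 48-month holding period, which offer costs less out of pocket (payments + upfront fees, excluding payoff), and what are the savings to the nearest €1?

Loan 1 by €288

Loan 1: monthly rate = 7.75%/12 = 0.0064583; payment = 115,000 × 0.0064583 / (1 − (1+0.0064583)^−300) = €868.63.
Loan 2: monthly rate = 8.3%/12 = 0.0069167; payment = 115,000 × 0.0069167 / (1 − (1+0.0069167)^−300) = €910.56.
Over 48 months: Loan 1 costs 48 × €868.63 + €1,725.00 = €43,419.24; Loan 2 costs 48 × €910.56 = €43,706.88.
Loan 1 is cheaper by €43,706.88 − €43,419.24 = €287.64.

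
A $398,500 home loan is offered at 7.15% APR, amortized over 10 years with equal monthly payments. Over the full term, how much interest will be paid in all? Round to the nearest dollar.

At 7.15% the monthly rate is 0.0059583, so the payment is 398,500 × 0.0059583 / (1 − 1.0059583^−120) = $4,657.79.
Total paid = 120 × $4,657.79 = $558,934.80; interest = $558,934.80 − $398,500 = $160,434.80.

$160,435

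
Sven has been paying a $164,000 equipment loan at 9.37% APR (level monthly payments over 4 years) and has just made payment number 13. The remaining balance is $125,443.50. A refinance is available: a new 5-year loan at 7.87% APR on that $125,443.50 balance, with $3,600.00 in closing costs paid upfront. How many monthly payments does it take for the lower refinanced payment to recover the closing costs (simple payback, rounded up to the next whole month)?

Current payment = 164,000 × 9.37%/12 / (1 − (1+0.0078083)^−48) = $4,110.02.
Refinanced payment = 125,443.50 × 0.0065583 / (1 − (1+0.0065583)^−60) = $2,535.74.
Monthly savings = $4,110.02 − $2,535.74 = $1,574.28.
Break-even = $3,600.00 / $1,574.28 = 2.29 → 3 months.

3 months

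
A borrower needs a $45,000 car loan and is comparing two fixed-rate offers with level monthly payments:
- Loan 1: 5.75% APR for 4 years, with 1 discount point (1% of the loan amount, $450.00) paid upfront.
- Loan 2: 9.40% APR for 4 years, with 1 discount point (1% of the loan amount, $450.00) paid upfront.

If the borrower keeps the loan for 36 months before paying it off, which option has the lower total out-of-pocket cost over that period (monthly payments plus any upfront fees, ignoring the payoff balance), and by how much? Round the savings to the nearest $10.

Loan 1: monthly rate = 5.75%/12 = 0.0047917; payment = 45,000 × 0.0047917 / (1 − (1+0.0047917)^−48) = $1,051.68.
Loan 2: monthly rate = 9.4%/12 = 0.0078333; payment = 45,000 × 0.0078333 / (1 − (1+0.0078333)^−48) = $1,128.39.
Over 36 months: Loan 1 costs 36 × $1,051.68 + $450.00 = $38,310.48; Loan 2 costs 36 × $1,128.39 + $450.00 = $41,072.04.
Loan 1 is cheaper by $41,072.04 − $38,310.48 = $2,761.56.

Loan 1 by $2,760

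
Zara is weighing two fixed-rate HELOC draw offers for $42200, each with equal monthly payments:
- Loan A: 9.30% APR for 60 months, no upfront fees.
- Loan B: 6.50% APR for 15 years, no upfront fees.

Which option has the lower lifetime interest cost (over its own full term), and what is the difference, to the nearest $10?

Loan A: at 9.30% the monthly rate is 0.0077500, so the payment is 42,200 × 0.0077500 / (1 − 1.0077500^−60) = $882.16.
Total interest on Loan A = 60 × $882.16 − $42,200 = $10,729.60.
Loan B: monthly rate = 6.5%/12 = 0.0054167; payment = 42,200 × 0.0054167 / (1 − (1+0.0054167)^−180) = $367.61.
Total interest on Loan B = 180 × $367.61 − $42,200 = $23,969.80.
Loan A is lower by $13,240.20.

Loan A by $13,240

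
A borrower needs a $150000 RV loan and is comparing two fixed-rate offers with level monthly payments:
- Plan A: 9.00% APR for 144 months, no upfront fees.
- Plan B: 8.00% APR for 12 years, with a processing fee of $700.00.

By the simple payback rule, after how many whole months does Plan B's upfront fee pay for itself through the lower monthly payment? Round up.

Plan A: at 9.00% the monthly rate is 0.0075000, so the payment is 150,000 × 0.0075000 / (1 − 1.0075000^−144) = $1,707.05.
Plan B: at 8.00% the monthly rate is 0.0066667, so the payment is 150,000 × 0.0066667 / (1 − 1.0066667^−144) = $1,623.68.
Monthly savings = $1,707.05 − $1,623.68 = $83.37.
Break-even = $700.00 / $83.37 = 8.40 → 9 months.

9 months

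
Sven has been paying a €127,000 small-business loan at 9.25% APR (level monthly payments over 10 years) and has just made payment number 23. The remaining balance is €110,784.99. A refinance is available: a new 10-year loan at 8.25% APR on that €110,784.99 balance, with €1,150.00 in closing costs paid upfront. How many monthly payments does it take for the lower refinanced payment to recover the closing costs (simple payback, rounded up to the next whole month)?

Current payment = 127,000 × 9.25%/12 / (1 − (1+0.0077083)^−120) = €1,626.02.
Refinanced payment = 110,784.99 × 0.0068750 / (1 − (1+0.0068750)^−120) = €1,358.81.
Monthly savings = €1,626.02 − €1,358.81 = €267.21.
Break-even = €1,150.00 / €267.21 = 4.30 → 5 months.

5 months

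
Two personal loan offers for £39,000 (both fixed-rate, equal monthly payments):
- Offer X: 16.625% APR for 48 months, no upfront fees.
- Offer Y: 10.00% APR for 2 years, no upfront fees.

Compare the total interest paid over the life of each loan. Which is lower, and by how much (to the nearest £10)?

Offer Y by £10,460

Offer X: at 16.625% the monthly rate is 0.0138542, so the payment is 39,000 × 0.0138542 / (1 − 1.0138542^−48) = £1,117.79.
Total interest on Offer X = 48 × £1,117.79 − £39,000 = £14,653.92.
Offer Y: at 10.00% the monthly rate is 0.0083333, so the payment is 39,000 × 0.0083333 / (1 − 1.0083333^−24) = £1,799.65.
Total interest on Offer Y = 24 × £1,799.65 − £39,000 = £4,191.60.
Offer Y is lower by £10,462.32.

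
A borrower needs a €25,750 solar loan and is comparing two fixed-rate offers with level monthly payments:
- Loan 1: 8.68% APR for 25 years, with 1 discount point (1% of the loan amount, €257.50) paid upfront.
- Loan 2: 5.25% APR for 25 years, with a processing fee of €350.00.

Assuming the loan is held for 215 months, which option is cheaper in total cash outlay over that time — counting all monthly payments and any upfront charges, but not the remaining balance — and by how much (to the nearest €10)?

Loan 1: at 8.68% the monthly rate is 0.0072333, so the payment is 25,750 × 0.0072333 / (1 − 1.0072333^−300) = €210.48.
Loan 2: monthly rate = 5.25%/12 = 0.0043750; payment = 25,750 × 0.0043750 / (1 − (1+0.0043750)^−300) = €154.31.
Over 215 months: Loan 1 costs 215 × €210.48 + €257.50 = €45,510.70; Loan 2 costs 215 × €154.31 + €350.00 = €33,526.65.
Loan 2 is cheaper by €45,510.70 − €33,526.65 = €11,984.05.

Loan 2 by €11,980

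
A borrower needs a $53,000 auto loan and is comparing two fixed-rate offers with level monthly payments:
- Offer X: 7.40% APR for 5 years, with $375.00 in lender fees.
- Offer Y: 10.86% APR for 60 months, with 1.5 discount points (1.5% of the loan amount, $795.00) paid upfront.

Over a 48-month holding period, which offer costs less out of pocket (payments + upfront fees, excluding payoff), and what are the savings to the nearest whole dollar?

Offer X by $4,700

Offer X: at 7.40% the monthly rate is 0.0061667, so the payment is 53,000 × 0.0061667 / (1 − 1.0061667^−60) = $1,059.49.
Offer Y: monthly rate = 10.86%/12 = 0.0090500; payment = 53,000 × 0.0090500 / (1 − (1+0.0090500)^−60) = $1,148.65.
Over 48 months: Offer X costs 48 × $1,059.49 + $375.00 = $51,230.52; Offer Y costs 48 × $1,148.65 + $795.00 = $55,930.20.
Offer X is cheaper by $55,930.20 − $51,230.52 = $4,699.68.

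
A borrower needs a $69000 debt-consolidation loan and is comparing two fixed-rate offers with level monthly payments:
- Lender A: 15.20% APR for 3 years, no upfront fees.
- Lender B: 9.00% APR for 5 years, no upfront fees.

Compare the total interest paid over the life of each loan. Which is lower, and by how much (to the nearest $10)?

Lender A: at 15.20% the monthly rate is 0.0126667, so the payment is 69,000 × 0.0126667 / (1 − 1.0126667^−36) = $2,398.67.
Total interest on Lender A = 36 × $2,398.67 − $69,000 = $17,352.12.
Lender B: monthly rate = 9%/12 = 0.0075000; payment = 69,000 × 0.0075000 / (1 − (1+0.0075000)^−60) = $1,432.33.
Total interest on Lender B = 60 × $1,432.33 − $69,000 = $16,939.80.
Lender B is lower by $412.32.

Lender B by $410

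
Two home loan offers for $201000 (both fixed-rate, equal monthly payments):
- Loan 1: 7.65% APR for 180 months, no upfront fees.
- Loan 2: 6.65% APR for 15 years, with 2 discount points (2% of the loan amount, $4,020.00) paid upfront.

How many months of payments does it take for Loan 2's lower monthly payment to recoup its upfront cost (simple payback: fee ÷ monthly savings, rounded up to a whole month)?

Loan 1: at 7.65% the monthly rate is 0.0063750, so the payment is 201,000 × 0.0063750 / (1 − 1.0063750^−180) = $1,880.47.
Loan 2: at 6.65% the monthly rate is 0.0055417, so the payment is 201,000 × 0.0055417 / (1 − 1.0055417^−180) = $1,767.54.
Monthly savings = $1,880.47 − $1,767.54 = $112.93.
Break-even = $4,020.00 / $112.93 = 35.60 → 36 months.

36 months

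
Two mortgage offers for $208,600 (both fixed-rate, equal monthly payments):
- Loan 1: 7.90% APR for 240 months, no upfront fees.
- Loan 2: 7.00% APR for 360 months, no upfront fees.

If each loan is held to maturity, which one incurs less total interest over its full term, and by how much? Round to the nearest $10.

Loan 1 by $83,970

Loan 1: at 7.90% the monthly rate is 0.0065833, so the payment is 208,600 × 0.0065833 / (1 − 1.0065833^−240) = $1,731.85.
Total interest on Loan 1 = 240 × $1,731.85 − $208,600 = $207,044.00.
Loan 2: monthly rate = 7%/12 = 0.0058333; payment = 208,600 × 0.0058333 / (1 − (1+0.0058333)^−360) = $1,387.82.
Total interest on Loan 2 = 360 × $1,387.82 − $208,600 = $291,015.20.
Loan 1 is lower by $83,971.20.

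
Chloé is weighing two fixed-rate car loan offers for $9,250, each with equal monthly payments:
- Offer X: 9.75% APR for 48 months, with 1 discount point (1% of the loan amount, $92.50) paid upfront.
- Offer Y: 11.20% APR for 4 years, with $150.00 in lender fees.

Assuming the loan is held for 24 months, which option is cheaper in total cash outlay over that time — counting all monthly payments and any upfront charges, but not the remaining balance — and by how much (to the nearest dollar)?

Offer X: at 9.75% the monthly rate is 0.0081250, so the payment is 9,250 × 0.0081250 / (1 − 1.0081250^−48) = $233.49.
Offer Y: monthly rate = 11.2%/12 = 0.0093333; payment = 9,250 × 0.0093333 / (1 − (1+0.0093333)^−48) = $239.97.
Over 24 months: Offer X costs 24 × $233.49 + $92.50 = $5,696.26; Offer Y costs 24 × $239.97 + $150.00 = $5,909.28.
Offer X is cheaper by $5,909.28 − $5,696.26 = $213.02.

Offer X by $213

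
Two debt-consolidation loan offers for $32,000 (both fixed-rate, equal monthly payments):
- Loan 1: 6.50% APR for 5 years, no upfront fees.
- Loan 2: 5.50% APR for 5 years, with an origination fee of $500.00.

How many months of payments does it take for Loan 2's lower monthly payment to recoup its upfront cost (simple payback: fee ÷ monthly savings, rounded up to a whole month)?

Loan 1: monthly rate = 6.5%/12 = 0.0054167; payment = 32,000 × 0.0054167 / (1 − (1+0.0054167)^−60) = $626.12.
Loan 2: monthly rate = 5.5%/12 = 0.0045833; payment = 32,000 × 0.0045833 / (1 − (1+0.0045833)^−60) = $611.24.
Monthly savings = $626.12 − $611.24 = $14.88.
Break-even = $500.00 / $14.88 = 33.60 → 34 months.

34 months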